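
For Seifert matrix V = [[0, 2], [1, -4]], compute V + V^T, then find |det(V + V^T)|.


Step 1: Form V + V^T where V = [[0, 2], [1, -4]]
  V^T = [[0, 1], [2, -4]]
  V + V^T = [[0, 3], [3, -8]]
Step 2: det(V + V^T) = 0*(-8) - 3*3
  = 0 - 9 = -9
Step 3: Knot determinant = |det(V + V^T)| = |-9| = 9

9


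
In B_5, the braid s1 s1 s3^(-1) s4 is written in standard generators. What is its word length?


The word length counts the number of generators (including inverses).
Listing each generator: s1, s1, s3^(-1), s4
There are 4 generators in this braid word.

4


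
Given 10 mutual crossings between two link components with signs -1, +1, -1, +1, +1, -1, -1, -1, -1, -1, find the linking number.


Step 1: Count positive crossings: 3
Step 2: Count negative crossings: 7
Step 3: Sum of signs = 3 - 7 = -4
Step 4: Linking number = sum/2 = -4/2 = -2

-2


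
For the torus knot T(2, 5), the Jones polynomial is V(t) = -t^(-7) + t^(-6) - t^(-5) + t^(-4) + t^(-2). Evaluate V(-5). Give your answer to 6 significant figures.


Substituting t = -5 into V(t) = -t^(-7) + t^(-6) - t^(-5) + t^(-4) + t^(-2):
  (-)t^(-7) = 1.28e-05
  (+)t^(-6) = 6.4e-05
  (-)t^(-5) = 0.00032
  (+)t^(-4) = 0.0016
  (+)t^(-2) = 0.04
Sum = (1.28e-05) + (6.4e-05) + (0.00032) + (0.0016) + (0.04)
= 0.0419968
Rounded to 6 significant figures: 0.0419968

0.0419968


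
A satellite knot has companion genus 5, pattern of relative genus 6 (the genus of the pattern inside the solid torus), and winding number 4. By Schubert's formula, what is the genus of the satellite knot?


Schubert: g(satellite) = g_rel(pattern) + |winding| * g(companion),
where g_rel(pattern) is the genus of the pattern relative to the solid torus.
= 6 + 4 * 5
= 6 + 20 = 26

26


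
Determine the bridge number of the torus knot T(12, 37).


The bridge number of T(p,q) is min(p,q).
min(12, 37) = 12

12


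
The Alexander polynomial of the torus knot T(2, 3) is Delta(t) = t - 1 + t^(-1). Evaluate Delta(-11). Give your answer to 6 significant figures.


Substituting t = -11 into Delta(t) = t - 1 + t^(-1):
Term values: (-11) + (-1) + (-0.0909091)
Sum = -12.09090909
Rounded to 6 significant figures: -12.0909

-12.0909


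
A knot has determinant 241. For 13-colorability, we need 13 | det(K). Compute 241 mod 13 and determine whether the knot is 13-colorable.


Step 1: A knot is p-colorable if and only if p divides its determinant.
Step 2: Compute 241 mod 13.
241 = 18 * 13 + 7
Step 3: 241 mod 13 = 7
Step 4: The knot is 13-colorable: no

7


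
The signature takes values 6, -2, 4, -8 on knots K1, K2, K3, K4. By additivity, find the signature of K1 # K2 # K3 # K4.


The signature is additive under connected sum.
signature(K1 # K2 # K3 # K4) = (6) + (-2) + (4) + (-8)
= 0

0


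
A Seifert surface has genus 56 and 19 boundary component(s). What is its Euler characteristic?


chi = 2 - 2g - b
= 2 - 2*56 - 19
= 2 - 112 - 19 = -129

-129


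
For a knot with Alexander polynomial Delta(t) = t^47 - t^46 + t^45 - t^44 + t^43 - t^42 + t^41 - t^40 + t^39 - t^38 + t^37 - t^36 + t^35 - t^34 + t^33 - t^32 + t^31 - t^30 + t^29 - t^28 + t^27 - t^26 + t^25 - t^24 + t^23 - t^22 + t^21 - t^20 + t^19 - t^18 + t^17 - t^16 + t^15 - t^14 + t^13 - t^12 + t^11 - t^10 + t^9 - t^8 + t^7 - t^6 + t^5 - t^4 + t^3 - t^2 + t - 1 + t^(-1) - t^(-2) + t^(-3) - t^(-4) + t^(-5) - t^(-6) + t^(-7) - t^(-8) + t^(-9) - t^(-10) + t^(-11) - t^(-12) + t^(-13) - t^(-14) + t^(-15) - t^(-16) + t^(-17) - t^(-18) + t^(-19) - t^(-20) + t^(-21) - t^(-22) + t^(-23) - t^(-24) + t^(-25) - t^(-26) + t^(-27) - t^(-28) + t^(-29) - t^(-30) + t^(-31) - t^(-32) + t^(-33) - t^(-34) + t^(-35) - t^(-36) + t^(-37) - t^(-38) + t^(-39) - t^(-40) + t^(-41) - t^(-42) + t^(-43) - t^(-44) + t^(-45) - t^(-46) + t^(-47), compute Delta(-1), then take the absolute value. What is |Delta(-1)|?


Step 1: The polynomial has 95 terms with alternating signs, exponents from 47 down to -47.
Step 2: Substitute t = -1. The i-th term has coefficient (-1)^i and exponent (m-i),
  so its value is (-1)^i * (-1)^(m-i) = (-1)^m = -1 for every i.
Step 3: All 95 terms equal -1, so Delta(-1) = 95 * (-1) = -95
Step 4: |Delta(-1)| = 95

95


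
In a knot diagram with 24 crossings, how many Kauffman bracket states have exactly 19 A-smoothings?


We choose which 19 of 24 crossings get A-smoothings.
C(24, 19) = 24! / (19! * 5!)
= 42504

42504


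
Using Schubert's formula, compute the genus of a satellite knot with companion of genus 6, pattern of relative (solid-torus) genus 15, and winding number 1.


Schubert: g(satellite) = g_rel(pattern) + |winding| * g(companion),
where g_rel(pattern) is the genus of the pattern relative to the solid torus.
= 15 + 1 * 6
= 15 + 6 = 21

21


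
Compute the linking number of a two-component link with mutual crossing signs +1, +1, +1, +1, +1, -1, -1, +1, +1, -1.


Step 1: Count positive crossings: 7
Step 2: Count negative crossings: 3
Step 3: Sum of signs = 7 - 3 = 4
Step 4: Linking number = sum/2 = 4/2 = 2

2


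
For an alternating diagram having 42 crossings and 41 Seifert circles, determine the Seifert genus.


For alternating knots, g = (c - s + 1)/2.
= (42 - 41 + 1)/2
= 2/2 = 1

1


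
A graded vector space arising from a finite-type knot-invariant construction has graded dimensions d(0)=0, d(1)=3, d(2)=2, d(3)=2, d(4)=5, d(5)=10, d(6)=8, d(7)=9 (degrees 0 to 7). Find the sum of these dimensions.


Total dimension = d(0) + d(1) + ... + d(7)
= 0 + 3 + 2 + 2 + 5 + 10 + 8 + 9
= 39

39


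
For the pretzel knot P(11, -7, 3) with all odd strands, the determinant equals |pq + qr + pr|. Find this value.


Step 1: Compute pq + qr + pr.
pq = 11*(-7) = -77
qr = (-7)*3 = -21
pr = 11*3 = 33
pq + qr + pr = -77 + (-21) + 33 = -65
Step 2: Take absolute value.
det(P(11,-7,3)) = |-65| = 65

65


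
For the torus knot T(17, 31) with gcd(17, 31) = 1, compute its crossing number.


For a torus knot T(p, q) with gcd(p,q)=1,
the crossing number is min(p*(q-1), q*(p-1)).
p*(q-1) = 17*30 = 510
q*(p-1) = 31*16 = 496
min(510, 496) = 496

496


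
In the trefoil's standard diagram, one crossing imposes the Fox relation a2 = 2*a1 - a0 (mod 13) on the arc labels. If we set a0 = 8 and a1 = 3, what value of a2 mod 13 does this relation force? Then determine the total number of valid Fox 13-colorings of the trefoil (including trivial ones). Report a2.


Step 1: Apply the given crossing relation 2*a1 - a0 - a2 = 0 (mod 13).
  a2 = 2*a1 - a0 mod 13
  a2 = 2*3 - 8 mod 13
  a2 = 6 - 8 mod 13
  a2 = -2 mod 13 = 11
Step 2: The trefoil has determinant 3.
  Number of Fox p-colorings (p prime) is p^2 if p = 3, else p.
  Since 13 does not divide 3, only trivial (constant) colorings exist.
  (So the trial a0 = 8, a1 = 3 with a0 != a1 does NOT extend to a valid coloring of the whole trefoil: the other two crossing relations require 3*(a1 - a0) = 0 (mod 13), which fails.)
  Total colorings = 13
Step 3: a2 = 11, total Fox 13-colorings = 13

11


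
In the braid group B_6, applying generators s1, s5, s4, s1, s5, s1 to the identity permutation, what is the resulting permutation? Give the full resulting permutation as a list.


Starting with identity [1, 2, 3, 4, 5, 6].
Apply generators in sequence:
  After s1: [2, 1, 3, 4, 5, 6]
  After s5: [2, 1, 3, 4, 6, 5]
  After s4: [2, 1, 3, 6, 4, 5]
  After s1: [1, 2, 3, 6, 4, 5]
  After s5: [1, 2, 3, 6, 5, 4]
  After s1: [2, 1, 3, 6, 5, 4]
Final permutation: [2, 1, 3, 6, 5, 4]

[2, 1, 3, 6, 5, 4]


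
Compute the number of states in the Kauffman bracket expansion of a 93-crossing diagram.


Each crossing contributes 2 choices (A-smoothing or B-smoothing).
Total states = 2^93 = 9903520314283042199192993792

9903520314283042199192993792


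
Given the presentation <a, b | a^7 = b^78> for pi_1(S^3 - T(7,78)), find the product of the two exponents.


The relation is a^7 = b^78.
Product of exponents = 7 * 78
= 546

546


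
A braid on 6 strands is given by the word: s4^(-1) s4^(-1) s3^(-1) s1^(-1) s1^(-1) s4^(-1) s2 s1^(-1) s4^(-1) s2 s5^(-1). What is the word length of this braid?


The word length counts the number of generators (including inverses).
Listing each generator: s4^(-1), s4^(-1), s3^(-1), s1^(-1), s1^(-1), s4^(-1), s2, s1^(-1), s4^(-1), s2, s5^(-1)
There are 11 generators in this braid word.

11


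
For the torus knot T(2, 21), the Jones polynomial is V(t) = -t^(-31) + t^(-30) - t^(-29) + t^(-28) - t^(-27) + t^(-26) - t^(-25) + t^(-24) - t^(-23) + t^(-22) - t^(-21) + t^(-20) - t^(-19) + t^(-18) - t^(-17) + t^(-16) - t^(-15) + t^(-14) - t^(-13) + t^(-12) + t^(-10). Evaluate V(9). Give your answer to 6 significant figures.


Substituting t = 9 into V(t) = -t^(-31) + t^(-30) - t^(-29) + t^(-28) - t^(-27) + t^(-26) - t^(-25) + t^(-24) - t^(-23) + t^(-22) - t^(-21) + t^(-20) - t^(-19) + t^(-18) - t^(-17) + t^(-16) - t^(-15) + t^(-14) - t^(-13) + t^(-12) + t^(-10):
  (-)t^(-31) = -2.62109e-30
  (+)t^(-30) = 2.35898e-29
  (-)t^(-29) = -2.12308e-28
  (+)t^(-28) = 1.91078e-27
  (-)t^(-27) = -1.7197e-26
  (+)t^(-26) = 1.54773e-25
  (-)t^(-25) = -1.39296e-24
  (+)t^(-24) = 1.25366e-23
  (-)t^(-23) = -1.12829e-22
  (+)t^(-22) = 1.01546e-21
  (-)t^(-21) = -9.13918e-21
  (+)t^(-20) = 8.22526e-20
  (-)t^(-19) = -7.40274e-19
  (+)t^(-18) = 6.66246e-18
  (-)t^(-17) = -5.99622e-17
  (+)t^(-16) = 5.3966e-16
  (-)t^(-15) = -4.85694e-15
  (+)t^(-14) = 4.37124e-14
  (-)t^(-13) = -3.93412e-13
  (+)t^(-12) = 3.54071e-12
  (+)t^(-10) = 2.86797e-10
Sum = (-2.62109e-30) + (2.35898e-29) + (-2.12308e-28) + (1.91078e-27) + (-1.7197e-26) + (1.54773e-25) + (-1.39296e-24) + (1.25366e-23) + (-1.12829e-22) + (1.01546e-21) + (-9.13918e-21) + (8.22526e-20) + (-7.40274e-19) + (6.66246e-18) + (-5.99622e-17) + (5.3966e-16) + (-4.85694e-15) + (4.37124e-14) + (-3.93412e-13) + (3.54071e-12) + (2.86797e-10)
= 2.899838346e-10
Rounded to 6 significant figures: 2.89984e-10

2.89984e-10


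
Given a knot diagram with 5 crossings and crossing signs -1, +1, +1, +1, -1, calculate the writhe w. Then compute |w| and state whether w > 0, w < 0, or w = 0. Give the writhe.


Step 1: Count positive crossings (+1).
Positive crossings: 3
Step 2: Count negative crossings (-1).
Negative crossings: 2
Step 3: Writhe = (positive) - (negative)
w = 3 - 2 = 1
Step 4: |w| = 1, and w is positive

1


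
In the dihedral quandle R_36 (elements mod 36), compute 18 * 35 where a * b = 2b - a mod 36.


18 * 35 = 2*35 - 18 mod 36
= 70 - 18 mod 36
= 52 mod 36 = 16

16


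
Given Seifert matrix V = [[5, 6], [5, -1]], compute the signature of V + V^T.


Step 1: V + V^T = [[10, 11], [11, -2]]
Step 2: trace = 8, det = -141
Step 3: Discriminant = 8^2 - 4*(-141) = 628
Step 4: Eigenvalues: 16.53, -8.52996
Step 5: Signature = (# positive eigenvalues) - (# negative eigenvalues) = 0

0


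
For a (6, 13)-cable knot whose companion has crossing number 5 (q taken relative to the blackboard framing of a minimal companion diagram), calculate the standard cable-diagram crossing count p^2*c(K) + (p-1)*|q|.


Step 1: Each of the c(K) crossings of the companion diagram becomes p*p = p^2 crossings among the p parallel strands, and each of the |q| twists s_1 s_2 ... s_(p-1) adds (p-1) crossings.
  Crossings = p^2 * c(K) + (p-1)*|q|
Step 2: = 6^2 * 5 + (6-1)*13
Step 3: = 36*5 + 5*13
Step 4: = 180 + 65 = 245

245


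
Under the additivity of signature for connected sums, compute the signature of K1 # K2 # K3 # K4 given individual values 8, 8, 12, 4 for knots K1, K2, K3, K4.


The signature is additive under connected sum.
signature(K1 # K2 # K3 # K4) = (8) + (8) + (12) + (4)
= 32

32


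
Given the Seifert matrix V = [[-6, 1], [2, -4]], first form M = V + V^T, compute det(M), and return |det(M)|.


Step 1: Form V + V^T where V = [[-6, 1], [2, -4]]
  V^T = [[-6, 2], [1, -4]]
  V + V^T = [[-12, 3], [3, -8]]
Step 2: det(V + V^T) = (-12)*(-8) - 3*3
  = 96 - 9 = 87
Step 3: Knot determinant = |det(V + V^T)| = |87| = 87

87


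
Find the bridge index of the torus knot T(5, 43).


The bridge number of T(p,q) is min(p,q).
min(5, 43) = 5

5


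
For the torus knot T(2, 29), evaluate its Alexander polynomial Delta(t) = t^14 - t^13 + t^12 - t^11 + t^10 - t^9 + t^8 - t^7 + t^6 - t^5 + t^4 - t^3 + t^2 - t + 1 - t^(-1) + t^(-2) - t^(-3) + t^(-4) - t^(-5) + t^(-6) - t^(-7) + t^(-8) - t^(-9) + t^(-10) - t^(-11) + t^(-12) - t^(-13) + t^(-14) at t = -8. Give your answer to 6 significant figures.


Substituting t = -8 into Delta(t) = t^14 - t^13 + t^12 - t^11 + t^10 - t^9 + t^8 - t^7 + t^6 - t^5 + t^4 - t^3 + t^2 - t + 1 - t^(-1) + t^(-2) - t^(-3) + t^(-4) - t^(-5) + t^(-6) - t^(-7) + t^(-8) - t^(-9) + t^(-10) - t^(-11) + t^(-12) - t^(-13) + t^(-14):
Term values: (4398046511104) + (549755813888) + (68719476736) + (8589934592) + (1073741824) + (134217728) + (16777216) + (2097152) + (262144) + (32768) + (4096) + (512) + (64) + (8) + (1) + (0.125) + (0.015625) + (0.00195312) + (0.000244141) + (3.05176e-05) + (3.8147e-06) + (4.76837e-07) + (5.96046e-08) + (7.45058e-09) + (9.31323e-10) + (1.16415e-10) + (1.45519e-11) + (1.81899e-12) + (2.27374e-13)
Sum = 5.02633887e+12
Rounded to 6 significant figures: 5.02634e+12

5.02634e+12


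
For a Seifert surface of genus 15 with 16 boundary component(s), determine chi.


chi = 2 - 2g - b
= 2 - 2*15 - 16
= 2 - 30 - 16 = -44

-44


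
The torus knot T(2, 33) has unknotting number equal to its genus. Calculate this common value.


For a torus knot T(p,q), both the unknotting number and genus equal (p-1)(q-1)/2.
= (2-1)(33-1)/2
= 1*32/2
= 32/2 = 16

16


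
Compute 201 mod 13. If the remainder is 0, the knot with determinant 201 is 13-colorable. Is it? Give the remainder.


Step 1: A knot is p-colorable if and only if p divides its determinant.
Step 2: Compute 201 mod 13.
201 = 15 * 13 + 6
Step 3: 201 mod 13 = 6
Step 4: The knot is 13-colorable: no

6


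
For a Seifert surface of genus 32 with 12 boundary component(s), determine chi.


chi = 2 - 2g - b
= 2 - 2*32 - 12
= 2 - 64 - 12 = -74

-74


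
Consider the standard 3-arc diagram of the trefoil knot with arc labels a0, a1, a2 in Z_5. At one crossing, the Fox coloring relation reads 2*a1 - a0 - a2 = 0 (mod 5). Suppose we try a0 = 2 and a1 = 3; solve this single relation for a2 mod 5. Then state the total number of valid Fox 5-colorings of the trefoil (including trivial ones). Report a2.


Step 1: Apply the given crossing relation 2*a1 - a0 - a2 = 0 (mod 5).
  a2 = 2*a1 - a0 mod 5
  a2 = 2*3 - 2 mod 5
  a2 = 6 - 2 mod 5
  a2 = 4 mod 5 = 4
Step 2: The trefoil has determinant 3.
  Number of Fox p-colorings (p prime) is p^2 if p = 3, else p.
  Since 5 does not divide 3, only trivial (constant) colorings exist.
  (So the trial a0 = 2, a1 = 3 with a0 != a1 does NOT extend to a valid coloring of the whole trefoil: the other two crossing relations require 3*(a1 - a0) = 0 (mod 5), which fails.)
  Total colorings = 5
Step 3: a2 = 4, total Fox 5-colorings = 5

4


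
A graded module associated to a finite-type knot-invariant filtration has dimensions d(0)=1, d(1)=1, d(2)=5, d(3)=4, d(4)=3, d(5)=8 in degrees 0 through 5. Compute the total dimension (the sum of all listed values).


Total dimension = d(0) + d(1) + ... + d(5)
= 1 + 1 + 5 + 4 + 3 + 8
= 22

22


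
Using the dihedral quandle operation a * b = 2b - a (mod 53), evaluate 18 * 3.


18 * 3 = 2*3 - 18 mod 53
= 6 - 18 mod 53
= -12 mod 53 = 41

41


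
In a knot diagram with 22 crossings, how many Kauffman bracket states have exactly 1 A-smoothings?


We choose which 1 of 22 crossings get A-smoothings.
C(22, 1) = 22! / (1! * 21!)
= 22

22


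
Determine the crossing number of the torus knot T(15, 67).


For a torus knot T(p, q) with gcd(p,q)=1,
the crossing number is min(p*(q-1), q*(p-1)).
p*(q-1) = 15*66 = 990
q*(p-1) = 67*14 = 938
min(990, 938) = 938

938


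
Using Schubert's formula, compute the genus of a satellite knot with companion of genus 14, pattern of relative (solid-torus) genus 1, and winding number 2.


Schubert: g(satellite) = g_rel(pattern) + |winding| * g(companion),
where g_rel(pattern) is the genus of the pattern relative to the solid torus.
= 1 + 2 * 14
= 1 + 28 = 29

29


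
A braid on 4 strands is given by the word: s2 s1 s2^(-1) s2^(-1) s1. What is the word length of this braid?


The word length counts the number of generators (including inverses).
Listing each generator: s2, s1, s2^(-1), s2^(-1), s1
There are 5 generators in this braid word.

5


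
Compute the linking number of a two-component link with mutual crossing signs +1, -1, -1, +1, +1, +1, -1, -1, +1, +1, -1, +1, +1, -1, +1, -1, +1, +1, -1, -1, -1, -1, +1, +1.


Step 1: Count positive crossings: 13
Step 2: Count negative crossings: 11
Step 3: Sum of signs = 13 - 11 = 2
Step 4: Linking number = sum/2 = 2/2 = 1

1


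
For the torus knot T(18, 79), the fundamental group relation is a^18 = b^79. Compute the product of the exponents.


The relation is a^18 = b^79.
Product of exponents = 18 * 79
= 1422

1422


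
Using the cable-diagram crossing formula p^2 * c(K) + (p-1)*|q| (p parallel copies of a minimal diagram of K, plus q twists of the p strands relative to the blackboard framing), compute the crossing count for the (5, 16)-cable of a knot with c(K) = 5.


Step 1: Each of the c(K) crossings of the companion diagram becomes p*p = p^2 crossings among the p parallel strands, and each of the |q| twists s_1 s_2 ... s_(p-1) adds (p-1) crossings.
  Crossings = p^2 * c(K) + (p-1)*|q|
Step 2: = 5^2 * 5 + (5-1)*16
Step 3: = 25*5 + 4*16
Step 4: = 125 + 64 = 189

189


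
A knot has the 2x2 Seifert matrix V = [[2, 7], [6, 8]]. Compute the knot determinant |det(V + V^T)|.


Step 1: Form V + V^T where V = [[2, 7], [6, 8]]
  V^T = [[2, 6], [7, 8]]
  V + V^T = [[4, 13], [13, 16]]
Step 2: det(V + V^T) = 4*16 - 13*13
  = 64 - 169 = -105
Step 3: Knot determinant = |det(V + V^T)| = |-105| = 105

105


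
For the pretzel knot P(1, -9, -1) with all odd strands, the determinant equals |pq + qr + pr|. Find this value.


Step 1: Compute pq + qr + pr.
pq = 1*(-9) = -9
qr = (-9)*(-1) = 9
pr = 1*(-1) = -1
pq + qr + pr = -9 + 9 + (-1) = -1
Step 2: Take absolute value.
det(P(1,-9,-1)) = |-1| = 1

1


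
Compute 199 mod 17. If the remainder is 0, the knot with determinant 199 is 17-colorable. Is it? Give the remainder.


Step 1: A knot is p-colorable if and only if p divides its determinant.
Step 2: Compute 199 mod 17.
199 = 11 * 17 + 12
Step 3: 199 mod 17 = 12
Step 4: The knot is 17-colorable: no

12


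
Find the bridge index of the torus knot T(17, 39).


The bridge number of T(p,q) is min(p,q).
min(17, 39) = 17

17


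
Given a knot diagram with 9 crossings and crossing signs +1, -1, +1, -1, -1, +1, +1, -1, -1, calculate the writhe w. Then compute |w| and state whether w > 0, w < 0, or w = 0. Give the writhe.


Step 1: Count positive crossings (+1).
Positive crossings: 4
Step 2: Count negative crossings (-1).
Negative crossings: 5
Step 3: Writhe = (positive) - (negative)
w = 4 - 5 = -1
Step 4: |w| = 1, and w is negative

-1


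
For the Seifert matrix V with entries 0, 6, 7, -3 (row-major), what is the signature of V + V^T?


Step 1: V + V^T = [[0, 13], [13, -6]]
Step 2: trace = -6, det = -169
Step 3: Discriminant = (-6)^2 - 4*(-169) = 712
Step 4: Eigenvalues: 10.3417, -16.3417
Step 5: Signature = (# positive eigenvalues) - (# negative eigenvalues) = 0

0


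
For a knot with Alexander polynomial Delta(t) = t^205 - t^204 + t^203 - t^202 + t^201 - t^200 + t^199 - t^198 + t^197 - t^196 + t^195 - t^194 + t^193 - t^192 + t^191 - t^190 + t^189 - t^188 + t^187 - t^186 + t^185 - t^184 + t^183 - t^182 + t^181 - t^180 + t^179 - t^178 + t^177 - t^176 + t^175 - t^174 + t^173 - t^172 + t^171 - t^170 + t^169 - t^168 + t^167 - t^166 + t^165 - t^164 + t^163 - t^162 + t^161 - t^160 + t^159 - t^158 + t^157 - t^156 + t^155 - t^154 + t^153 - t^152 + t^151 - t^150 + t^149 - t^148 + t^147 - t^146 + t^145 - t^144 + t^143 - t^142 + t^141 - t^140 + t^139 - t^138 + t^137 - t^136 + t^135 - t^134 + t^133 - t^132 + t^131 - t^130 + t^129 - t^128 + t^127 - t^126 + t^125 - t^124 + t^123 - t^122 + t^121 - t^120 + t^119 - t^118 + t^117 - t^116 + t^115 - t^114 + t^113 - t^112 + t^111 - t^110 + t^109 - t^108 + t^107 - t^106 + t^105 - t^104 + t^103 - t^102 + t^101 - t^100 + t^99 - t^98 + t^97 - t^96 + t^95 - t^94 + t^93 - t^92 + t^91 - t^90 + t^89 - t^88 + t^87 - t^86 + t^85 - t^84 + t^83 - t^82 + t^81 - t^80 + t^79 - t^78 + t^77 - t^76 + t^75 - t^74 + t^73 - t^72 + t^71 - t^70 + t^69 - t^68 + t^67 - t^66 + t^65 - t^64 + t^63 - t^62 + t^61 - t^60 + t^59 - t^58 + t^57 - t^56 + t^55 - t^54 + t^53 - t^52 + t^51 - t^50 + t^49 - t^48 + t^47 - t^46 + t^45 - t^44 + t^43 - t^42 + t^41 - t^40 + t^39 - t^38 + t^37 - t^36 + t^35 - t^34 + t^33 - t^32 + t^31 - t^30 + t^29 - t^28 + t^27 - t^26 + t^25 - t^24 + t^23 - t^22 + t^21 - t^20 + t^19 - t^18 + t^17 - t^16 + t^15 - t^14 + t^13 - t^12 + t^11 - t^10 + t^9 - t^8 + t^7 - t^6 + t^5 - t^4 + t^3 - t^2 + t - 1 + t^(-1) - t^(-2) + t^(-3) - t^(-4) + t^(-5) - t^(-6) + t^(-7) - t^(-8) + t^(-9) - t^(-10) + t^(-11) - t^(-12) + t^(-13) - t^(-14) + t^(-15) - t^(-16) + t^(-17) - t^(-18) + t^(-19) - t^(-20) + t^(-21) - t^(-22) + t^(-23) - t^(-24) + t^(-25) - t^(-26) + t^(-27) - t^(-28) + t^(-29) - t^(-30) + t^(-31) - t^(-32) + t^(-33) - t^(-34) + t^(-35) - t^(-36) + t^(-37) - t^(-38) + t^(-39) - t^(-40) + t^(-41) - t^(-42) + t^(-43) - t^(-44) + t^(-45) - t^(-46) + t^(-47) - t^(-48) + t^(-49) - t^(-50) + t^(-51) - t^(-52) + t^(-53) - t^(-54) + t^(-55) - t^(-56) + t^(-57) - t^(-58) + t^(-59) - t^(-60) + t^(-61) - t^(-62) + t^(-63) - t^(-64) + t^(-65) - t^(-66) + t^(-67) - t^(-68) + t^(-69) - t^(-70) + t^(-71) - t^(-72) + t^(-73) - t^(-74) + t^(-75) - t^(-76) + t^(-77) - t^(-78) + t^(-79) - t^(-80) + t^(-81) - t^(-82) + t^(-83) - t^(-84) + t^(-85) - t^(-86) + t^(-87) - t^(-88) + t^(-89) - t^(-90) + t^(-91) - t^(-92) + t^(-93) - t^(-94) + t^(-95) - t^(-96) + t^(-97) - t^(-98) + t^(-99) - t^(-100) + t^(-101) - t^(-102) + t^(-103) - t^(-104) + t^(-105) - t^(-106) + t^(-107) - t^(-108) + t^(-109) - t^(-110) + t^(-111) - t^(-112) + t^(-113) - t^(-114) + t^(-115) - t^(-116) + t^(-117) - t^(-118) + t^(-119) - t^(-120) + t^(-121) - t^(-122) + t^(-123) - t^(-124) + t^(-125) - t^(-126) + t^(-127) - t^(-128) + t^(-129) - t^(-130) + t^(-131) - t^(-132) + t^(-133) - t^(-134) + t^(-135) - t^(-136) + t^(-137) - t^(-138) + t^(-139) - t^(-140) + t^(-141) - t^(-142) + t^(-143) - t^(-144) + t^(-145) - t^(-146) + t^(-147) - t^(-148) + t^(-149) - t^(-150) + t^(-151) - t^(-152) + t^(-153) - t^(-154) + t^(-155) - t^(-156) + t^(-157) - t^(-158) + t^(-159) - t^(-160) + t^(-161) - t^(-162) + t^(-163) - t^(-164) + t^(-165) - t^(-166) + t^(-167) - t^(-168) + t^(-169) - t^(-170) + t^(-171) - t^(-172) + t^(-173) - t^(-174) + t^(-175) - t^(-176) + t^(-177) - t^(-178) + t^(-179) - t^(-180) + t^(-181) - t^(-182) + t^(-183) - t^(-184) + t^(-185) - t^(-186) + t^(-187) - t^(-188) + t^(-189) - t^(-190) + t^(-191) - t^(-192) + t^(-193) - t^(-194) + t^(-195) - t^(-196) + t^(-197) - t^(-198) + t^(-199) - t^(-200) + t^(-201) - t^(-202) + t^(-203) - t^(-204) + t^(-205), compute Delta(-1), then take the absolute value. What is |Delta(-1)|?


Step 1: The polynomial has 411 terms with alternating signs, exponents from 205 down to -205.
Step 2: Substitute t = -1. The i-th term has coefficient (-1)^i and exponent (m-i),
  so its value is (-1)^i * (-1)^(m-i) = (-1)^m = -1 for every i.
Step 3: All 411 terms equal -1, so Delta(-1) = 411 * (-1) = -411
Step 4: |Delta(-1)| = 411

411


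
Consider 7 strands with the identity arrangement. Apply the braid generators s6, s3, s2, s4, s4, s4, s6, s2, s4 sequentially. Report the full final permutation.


Starting with identity [1, 2, 3, 4, 5, 6, 7].
Apply generators in sequence:
  After s6: [1, 2, 3, 4, 5, 7, 6]
  After s3: [1, 2, 4, 3, 5, 7, 6]
  After s2: [1, 4, 2, 3, 5, 7, 6]
  After s4: [1, 4, 2, 5, 3, 7, 6]
  After s4: [1, 4, 2, 3, 5, 7, 6]
  After s4: [1, 4, 2, 5, 3, 7, 6]
  After s6: [1, 4, 2, 5, 3, 6, 7]
  After s2: [1, 2, 4, 5, 3, 6, 7]
  After s4: [1, 2, 4, 3, 5, 6, 7]
Final permutation: [1, 2, 4, 3, 5, 6, 7]

[1, 2, 4, 3, 5, 6, 7]


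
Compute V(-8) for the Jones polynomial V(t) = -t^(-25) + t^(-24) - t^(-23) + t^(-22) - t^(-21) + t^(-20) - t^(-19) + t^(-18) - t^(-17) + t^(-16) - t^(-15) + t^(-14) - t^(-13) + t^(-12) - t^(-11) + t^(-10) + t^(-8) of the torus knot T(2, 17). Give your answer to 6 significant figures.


Substituting t = -8 into V(t) = -t^(-25) + t^(-24) - t^(-23) + t^(-22) - t^(-21) + t^(-20) - t^(-19) + t^(-18) - t^(-17) + t^(-16) - t^(-15) + t^(-14) - t^(-13) + t^(-12) - t^(-11) + t^(-10) + t^(-8):
  (-)t^(-25) = 2.64698e-23
  (+)t^(-24) = 2.11758e-22
  (-)t^(-23) = 1.69407e-21
  (+)t^(-22) = 1.35525e-20
  (-)t^(-21) = 1.0842e-19
  (+)t^(-20) = 8.67362e-19
  (-)t^(-19) = 6.93889e-18
  (+)t^(-18) = 5.55112e-17
  (-)t^(-17) = 4.44089e-16
  (+)t^(-16) = 3.55271e-15
  (-)t^(-15) = 2.84217e-14
  (+)t^(-14) = 2.27374e-13
  (-)t^(-13) = 1.81899e-12
  (+)t^(-12) = 1.45519e-11
  (-)t^(-11) = 1.16415e-10
  (+)t^(-10) = 9.31323e-10
  (+)t^(-8) = 5.96046e-08
Sum = (2.64698e-23) + (2.11758e-22) + (1.69407e-21) + (1.35525e-20) + (1.0842e-19) + (8.67362e-19) + (6.93889e-18) + (5.55112e-17) + (4.44089e-16) + (3.55271e-15) + (2.84217e-14) + (2.27374e-13) + (1.81899e-12) + (1.45519e-11) + (1.16415e-10) + (9.31323e-10) + (5.96046e-08)
= 6.066901343e-08
Rounded to 6 significant figures: 6.0669e-08

6.0669e-08


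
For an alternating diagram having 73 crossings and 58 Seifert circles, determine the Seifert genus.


For alternating knots, g = (c - s + 1)/2.
= (73 - 58 + 1)/2
= 16/2 = 8

8


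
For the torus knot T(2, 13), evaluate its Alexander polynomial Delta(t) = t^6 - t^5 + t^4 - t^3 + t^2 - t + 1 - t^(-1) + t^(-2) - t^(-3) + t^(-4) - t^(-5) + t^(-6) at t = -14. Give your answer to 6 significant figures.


Substituting t = -14 into Delta(t) = t^6 - t^5 + t^4 - t^3 + t^2 - t + 1 - t^(-1) + t^(-2) - t^(-3) + t^(-4) - t^(-5) + t^(-6):
Term values: (7529536) + (537824) + (38416) + (2744) + (196) + (14) + (1) + (0.0714286) + (0.00510204) + (0.000364431) + (2.60308e-05) + (1.85934e-06) + (1.3281e-07)
Sum = 8108731.077
Rounded to 6 significant figures: 8.10873e+06

8.10873e+06


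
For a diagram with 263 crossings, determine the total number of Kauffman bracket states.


Each crossing contributes 2 choices (A-smoothing or B-smoothing).
Total states = 2^263 = 14821387422376473014217086081112052205218558037201992197050570753012880593911808

14821387422376473014217086081112052205218558037201992197050570753012880593911808


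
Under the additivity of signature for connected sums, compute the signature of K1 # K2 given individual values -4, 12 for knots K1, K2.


The signature is additive under connected sum.
signature(K1 # K2) = (-4) + (12)
= 8

8


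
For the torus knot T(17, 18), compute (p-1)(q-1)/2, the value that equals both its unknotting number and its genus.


For a torus knot T(p,q), both the unknotting number and genus equal (p-1)(q-1)/2.
= (17-1)(18-1)/2
= 16*17/2
= 272/2 = 136

136


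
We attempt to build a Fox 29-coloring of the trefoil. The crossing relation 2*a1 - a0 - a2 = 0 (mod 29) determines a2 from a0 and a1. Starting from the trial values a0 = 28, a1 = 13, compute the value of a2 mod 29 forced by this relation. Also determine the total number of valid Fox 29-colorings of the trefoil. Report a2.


Step 1: Apply the given crossing relation 2*a1 - a0 - a2 = 0 (mod 29).
  a2 = 2*a1 - a0 mod 29
  a2 = 2*13 - 28 mod 29
  a2 = 26 - 28 mod 29
  a2 = -2 mod 29 = 27
Step 2: The trefoil has determinant 3.
  Number of Fox p-colorings (p prime) is p^2 if p = 3, else p.
  Since 29 does not divide 3, only trivial (constant) colorings exist.
  (So the trial a0 = 28, a1 = 13 with a0 != a1 does NOT extend to a valid coloring of the whole trefoil: the other two crossing relations require 3*(a1 - a0) = 0 (mod 29), which fails.)
  Total colorings = 29
Step 3: a2 = 27, total Fox 29-colorings = 29

27


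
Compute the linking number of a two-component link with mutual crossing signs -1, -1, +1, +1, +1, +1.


Step 1: Count positive crossings: 4
Step 2: Count negative crossings: 2
Step 3: Sum of signs = 4 - 2 = 2
Step 4: Linking number = sum/2 = 2/2 = 1

1


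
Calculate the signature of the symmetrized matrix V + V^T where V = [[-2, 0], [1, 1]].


Step 1: V + V^T = [[-4, 1], [1, 2]]
Step 2: trace = -2, det = -9
Step 3: Discriminant = (-2)^2 - 4*(-9) = 40
Step 4: Eigenvalues: 2.16228, -4.16228
Step 5: Signature = (# positive eigenvalues) - (# negative eigenvalues) = 0

0


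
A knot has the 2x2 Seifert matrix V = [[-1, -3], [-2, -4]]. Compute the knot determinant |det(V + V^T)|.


Step 1: Form V + V^T where V = [[-1, -3], [-2, -4]]
  V^T = [[-1, -2], [-3, -4]]
  V + V^T = [[-2, -5], [-5, -8]]
Step 2: det(V + V^T) = (-2)*(-8) - (-5)*(-5)
  = 16 - 25 = -9
Step 3: Knot determinant = |det(V + V^T)| = |-9| = 9

9


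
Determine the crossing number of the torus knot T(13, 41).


For a torus knot T(p, q) with gcd(p,q)=1,
the crossing number is min(p*(q-1), q*(p-1)).
p*(q-1) = 13*40 = 520
q*(p-1) = 41*12 = 492
min(520, 492) = 492

492


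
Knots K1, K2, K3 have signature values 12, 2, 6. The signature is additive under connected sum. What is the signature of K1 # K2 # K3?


The signature is additive under connected sum.
signature(K1 # K2 # K3) = (12) + (2) + (6)
= 20

20


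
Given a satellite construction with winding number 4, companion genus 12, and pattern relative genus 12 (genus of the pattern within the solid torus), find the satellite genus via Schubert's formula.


Schubert: g(satellite) = g_rel(pattern) + |winding| * g(companion),
where g_rel(pattern) is the genus of the pattern relative to the solid torus.
= 12 + 4 * 12
= 12 + 48 = 60

60


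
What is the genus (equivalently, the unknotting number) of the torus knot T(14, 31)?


For a torus knot T(p,q), both the unknotting number and genus equal (p-1)(q-1)/2.
= (14-1)(31-1)/2
= 13*30/2
= 390/2 = 195

195


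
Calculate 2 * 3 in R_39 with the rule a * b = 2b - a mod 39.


2 * 3 = 2*3 - 2 mod 39
= 6 - 2 mod 39
= 4 mod 39 = 4

4


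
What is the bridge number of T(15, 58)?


The bridge number of T(p,q) is min(p,q).
min(15, 58) = 15

15


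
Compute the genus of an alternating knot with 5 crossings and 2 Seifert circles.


For alternating knots, g = (c - s + 1)/2.
= (5 - 2 + 1)/2
= 4/2 = 2

2


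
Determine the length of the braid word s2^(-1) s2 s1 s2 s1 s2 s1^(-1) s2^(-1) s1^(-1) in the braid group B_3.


The word length counts the number of generators (including inverses).
Listing each generator: s2^(-1), s2, s1, s2, s1, s2, s1^(-1), s2^(-1), s1^(-1)
There are 9 generators in this braid word.

9


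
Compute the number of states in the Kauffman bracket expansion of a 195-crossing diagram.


Each crossing contributes 2 choices (A-smoothing or B-smoothing).
Total states = 2^195 = 50216813883093446110686315385661331328818843555712276103168

50216813883093446110686315385661331328818843555712276103168


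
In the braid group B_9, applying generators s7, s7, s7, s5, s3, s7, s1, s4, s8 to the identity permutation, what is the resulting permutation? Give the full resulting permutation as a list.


Starting with identity [1, 2, 3, 4, 5, 6, 7, 8, 9].
Apply generators in sequence:
  After s7: [1, 2, 3, 4, 5, 6, 8, 7, 9]
  After s7: [1, 2, 3, 4, 5, 6, 7, 8, 9]
  After s7: [1, 2, 3, 4, 5, 6, 8, 7, 9]
  After s5: [1, 2, 3, 4, 6, 5, 8, 7, 9]
  After s3: [1, 2, 4, 3, 6, 5, 8, 7, 9]
  After s7: [1, 2, 4, 3, 6, 5, 7, 8, 9]
  After s1: [2, 1, 4, 3, 6, 5, 7, 8, 9]
  After s4: [2, 1, 4, 6, 3, 5, 7, 8, 9]
  After s8: [2, 1, 4, 6, 3, 5, 7, 9, 8]
Final permutation: [2, 1, 4, 6, 3, 5, 7, 9, 8]

[2, 1, 4, 6, 3, 5, 7, 9, 8]


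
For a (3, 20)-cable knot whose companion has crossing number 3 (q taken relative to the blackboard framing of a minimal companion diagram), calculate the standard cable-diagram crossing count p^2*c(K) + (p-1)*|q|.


Step 1: Each of the c(K) crossings of the companion diagram becomes p*p = p^2 crossings among the p parallel strands, and each of the |q| twists s_1 s_2 ... s_(p-1) adds (p-1) crossings.
  Crossings = p^2 * c(K) + (p-1)*|q|
Step 2: = 3^2 * 3 + (3-1)*20
Step 3: = 9*3 + 2*20
Step 4: = 27 + 40 = 67

67


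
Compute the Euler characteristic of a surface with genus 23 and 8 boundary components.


chi = 2 - 2g - b
= 2 - 2*23 - 8
= 2 - 46 - 8 = -52

-52


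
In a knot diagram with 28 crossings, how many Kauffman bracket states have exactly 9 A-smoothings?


We choose which 9 of 28 crossings get A-smoothings.
C(28, 9) = 28! / (9! * 19!)
= 6906900

6906900


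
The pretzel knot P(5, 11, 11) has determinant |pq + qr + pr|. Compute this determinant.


Step 1: Compute pq + qr + pr.
pq = 5*11 = 55
qr = 11*11 = 121
pr = 5*11 = 55
pq + qr + pr = 55 + 121 + 55 = 231
Step 2: Take absolute value.
det(P(5,11,11)) = |231| = 231

231


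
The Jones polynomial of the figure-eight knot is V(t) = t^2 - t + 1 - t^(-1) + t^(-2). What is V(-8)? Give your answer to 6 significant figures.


Substituting t = -8 into V(t) = t^2 - t + 1 - t^(-1) + t^(-2):
  (+)t^(2) = 64
  (-)t^(1) = 8
  (+)t^(0) = 1
  (-)t^(-1) = 0.125
  (+)t^(-2) = 0.015625
Sum = (64) + (8) + (1) + (0.125) + (0.015625)
= 73.140625
Rounded to 6 significant figures: 73.1406

73.1406


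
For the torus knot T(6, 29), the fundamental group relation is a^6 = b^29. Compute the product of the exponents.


The relation is a^6 = b^29.
Product of exponents = 6 * 29
= 174

174


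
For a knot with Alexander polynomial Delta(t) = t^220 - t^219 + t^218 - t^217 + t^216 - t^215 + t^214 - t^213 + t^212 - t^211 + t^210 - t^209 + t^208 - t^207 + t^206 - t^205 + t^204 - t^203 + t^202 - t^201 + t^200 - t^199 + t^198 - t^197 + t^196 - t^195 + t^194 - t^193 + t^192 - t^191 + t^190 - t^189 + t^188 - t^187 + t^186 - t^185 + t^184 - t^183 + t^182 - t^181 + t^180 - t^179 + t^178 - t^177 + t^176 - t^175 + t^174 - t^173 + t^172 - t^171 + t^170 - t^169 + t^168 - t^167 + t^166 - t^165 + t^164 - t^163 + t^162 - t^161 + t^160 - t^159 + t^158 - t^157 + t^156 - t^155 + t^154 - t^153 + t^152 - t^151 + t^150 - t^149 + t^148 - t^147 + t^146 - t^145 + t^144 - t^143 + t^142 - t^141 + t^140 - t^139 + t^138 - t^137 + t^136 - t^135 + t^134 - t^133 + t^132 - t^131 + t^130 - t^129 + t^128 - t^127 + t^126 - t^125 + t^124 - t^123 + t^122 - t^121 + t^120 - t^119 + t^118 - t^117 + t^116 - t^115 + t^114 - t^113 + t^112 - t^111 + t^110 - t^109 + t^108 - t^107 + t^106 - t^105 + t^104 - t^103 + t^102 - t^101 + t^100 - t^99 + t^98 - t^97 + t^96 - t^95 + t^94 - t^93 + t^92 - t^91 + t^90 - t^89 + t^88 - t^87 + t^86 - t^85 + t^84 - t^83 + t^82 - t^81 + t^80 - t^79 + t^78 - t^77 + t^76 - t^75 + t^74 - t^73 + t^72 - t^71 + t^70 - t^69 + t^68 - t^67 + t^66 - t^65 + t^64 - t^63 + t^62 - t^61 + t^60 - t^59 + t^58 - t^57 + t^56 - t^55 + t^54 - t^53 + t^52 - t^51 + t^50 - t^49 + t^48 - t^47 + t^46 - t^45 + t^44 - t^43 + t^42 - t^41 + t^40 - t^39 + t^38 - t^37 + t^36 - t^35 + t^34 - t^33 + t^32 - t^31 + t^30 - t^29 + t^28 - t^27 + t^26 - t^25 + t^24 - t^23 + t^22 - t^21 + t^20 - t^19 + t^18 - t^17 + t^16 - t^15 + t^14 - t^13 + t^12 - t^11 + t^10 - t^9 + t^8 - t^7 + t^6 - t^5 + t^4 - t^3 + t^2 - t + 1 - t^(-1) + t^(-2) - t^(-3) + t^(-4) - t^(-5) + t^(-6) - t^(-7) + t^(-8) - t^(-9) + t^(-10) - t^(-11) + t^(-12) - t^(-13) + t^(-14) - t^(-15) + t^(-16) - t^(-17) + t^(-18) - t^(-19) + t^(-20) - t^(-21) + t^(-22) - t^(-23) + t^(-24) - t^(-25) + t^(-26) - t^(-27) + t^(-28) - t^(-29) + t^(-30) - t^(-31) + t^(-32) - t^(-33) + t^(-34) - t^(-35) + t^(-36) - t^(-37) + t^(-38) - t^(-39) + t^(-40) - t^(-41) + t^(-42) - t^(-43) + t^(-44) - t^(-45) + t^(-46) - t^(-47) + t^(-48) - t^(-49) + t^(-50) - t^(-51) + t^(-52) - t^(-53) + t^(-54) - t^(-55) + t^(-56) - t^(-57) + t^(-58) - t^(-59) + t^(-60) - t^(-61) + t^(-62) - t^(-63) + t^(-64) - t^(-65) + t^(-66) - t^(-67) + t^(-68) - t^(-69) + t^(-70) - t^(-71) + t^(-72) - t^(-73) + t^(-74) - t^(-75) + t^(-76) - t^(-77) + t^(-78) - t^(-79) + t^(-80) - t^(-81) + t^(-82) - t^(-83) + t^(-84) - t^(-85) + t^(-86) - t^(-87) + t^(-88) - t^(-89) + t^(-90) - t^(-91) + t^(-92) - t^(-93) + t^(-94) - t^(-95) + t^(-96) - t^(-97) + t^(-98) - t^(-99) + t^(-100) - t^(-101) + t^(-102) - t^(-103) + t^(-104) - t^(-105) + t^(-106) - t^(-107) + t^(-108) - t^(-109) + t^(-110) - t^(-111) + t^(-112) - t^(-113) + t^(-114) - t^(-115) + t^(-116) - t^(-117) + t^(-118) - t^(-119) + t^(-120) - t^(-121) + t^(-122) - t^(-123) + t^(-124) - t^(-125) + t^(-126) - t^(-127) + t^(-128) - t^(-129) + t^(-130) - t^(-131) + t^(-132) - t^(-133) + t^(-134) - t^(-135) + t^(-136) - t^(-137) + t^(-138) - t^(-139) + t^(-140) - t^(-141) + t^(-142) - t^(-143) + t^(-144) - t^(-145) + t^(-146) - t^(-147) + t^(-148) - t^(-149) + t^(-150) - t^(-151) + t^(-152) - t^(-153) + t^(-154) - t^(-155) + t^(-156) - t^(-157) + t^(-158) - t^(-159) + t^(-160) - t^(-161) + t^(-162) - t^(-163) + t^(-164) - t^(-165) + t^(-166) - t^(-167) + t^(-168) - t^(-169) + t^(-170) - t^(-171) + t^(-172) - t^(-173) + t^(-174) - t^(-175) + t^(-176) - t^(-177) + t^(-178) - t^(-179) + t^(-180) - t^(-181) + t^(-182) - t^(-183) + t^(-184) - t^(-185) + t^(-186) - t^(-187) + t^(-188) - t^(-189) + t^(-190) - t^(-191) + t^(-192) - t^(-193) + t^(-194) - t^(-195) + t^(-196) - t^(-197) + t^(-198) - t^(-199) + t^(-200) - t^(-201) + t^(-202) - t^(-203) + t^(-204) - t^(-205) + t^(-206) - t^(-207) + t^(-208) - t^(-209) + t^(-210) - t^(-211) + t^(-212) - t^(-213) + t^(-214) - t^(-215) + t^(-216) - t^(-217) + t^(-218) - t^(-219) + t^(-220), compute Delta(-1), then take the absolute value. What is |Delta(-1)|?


Step 1: The polynomial has 441 terms with alternating signs, exponents from 220 down to -220.
Step 2: Substitute t = -1. The i-th term has coefficient (-1)^i and exponent (m-i),
  so its value is (-1)^i * (-1)^(m-i) = (-1)^m = 1 for every i.
Step 3: All 441 terms equal 1, so Delta(-1) = 441 * (1) = 441
Step 4: |Delta(-1)| = 441

441


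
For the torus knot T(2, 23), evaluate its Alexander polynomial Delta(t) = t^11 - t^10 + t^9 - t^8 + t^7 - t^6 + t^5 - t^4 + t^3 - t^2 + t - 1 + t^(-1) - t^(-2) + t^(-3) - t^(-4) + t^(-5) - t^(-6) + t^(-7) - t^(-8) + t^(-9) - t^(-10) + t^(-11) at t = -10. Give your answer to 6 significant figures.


Substituting t = -10 into Delta(t) = t^11 - t^10 + t^9 - t^8 + t^7 - t^6 + t^5 - t^4 + t^3 - t^2 + t - 1 + t^(-1) - t^(-2) + t^(-3) - t^(-4) + t^(-5) - t^(-6) + t^(-7) - t^(-8) + t^(-9) - t^(-10) + t^(-11):
Term values: (-100000000000) + (-10000000000) + (-1000000000) + (-100000000) + (-10000000) + (-1000000) + (-100000) + (-10000) + (-1000) + (-100) + (-10) + (-1) + (-0.1) + (-0.01) + (-0.001) + (-0.0001) + (-1e-05) + (-1e-06) + (-1e-07) + (-1e-08) + (-1e-09) + (-1e-10) + (-1e-11)
Sum = -1.111111111e+11
Rounded to 6 significant figures: -1.11111e+11

-1.11111e+11


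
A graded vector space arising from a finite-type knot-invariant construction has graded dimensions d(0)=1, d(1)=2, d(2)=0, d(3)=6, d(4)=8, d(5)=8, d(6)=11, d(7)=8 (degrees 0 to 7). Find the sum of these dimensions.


Total dimension = d(0) + d(1) + ... + d(7)
= 1 + 2 + 0 + 6 + 8 + 8 + 11 + 8
= 44

44


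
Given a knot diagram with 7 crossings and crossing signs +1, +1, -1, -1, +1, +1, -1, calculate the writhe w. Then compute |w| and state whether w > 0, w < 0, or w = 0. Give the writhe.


Step 1: Count positive crossings (+1).
Positive crossings: 4
Step 2: Count negative crossings (-1).
Negative crossings: 3
Step 3: Writhe = (positive) - (negative)
w = 4 - 3 = 1
Step 4: |w| = 1, and w is positive

1


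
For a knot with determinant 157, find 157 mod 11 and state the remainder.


Step 1: A knot is p-colorable if and only if p divides its determinant.
Step 2: Compute 157 mod 11.
157 = 14 * 11 + 3
Step 3: 157 mod 11 = 3
Step 4: The knot is 11-colorable: no

3


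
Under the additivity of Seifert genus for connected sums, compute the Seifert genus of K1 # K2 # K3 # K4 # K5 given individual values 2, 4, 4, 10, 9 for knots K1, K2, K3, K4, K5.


The Seifert genus is additive under connected sum.
Seifert genus(K1 # K2 # K3 # K4 # K5) = (2) + (4) + (4) + (10) + (9)
= 29

29


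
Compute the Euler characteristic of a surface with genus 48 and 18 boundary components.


chi = 2 - 2g - b
= 2 - 2*48 - 18
= 2 - 96 - 18 = -112

-112
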